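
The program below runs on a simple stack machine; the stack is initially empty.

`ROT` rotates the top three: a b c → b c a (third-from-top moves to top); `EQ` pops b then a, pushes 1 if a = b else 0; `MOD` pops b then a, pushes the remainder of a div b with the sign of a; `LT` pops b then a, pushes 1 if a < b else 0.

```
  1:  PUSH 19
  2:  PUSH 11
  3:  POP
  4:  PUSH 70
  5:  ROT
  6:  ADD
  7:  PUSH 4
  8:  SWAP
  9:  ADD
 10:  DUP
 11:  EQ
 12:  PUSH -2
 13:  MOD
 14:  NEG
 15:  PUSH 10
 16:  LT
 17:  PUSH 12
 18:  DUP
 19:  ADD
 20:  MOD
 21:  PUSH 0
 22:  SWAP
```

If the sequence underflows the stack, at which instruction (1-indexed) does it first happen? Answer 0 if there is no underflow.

PUSH 19 : 19
PUSH 11 : 19 11
POP     : 19
PUSH 70 : 19 70
ROT  — needs 3 operands, stack has 2 → underflow

5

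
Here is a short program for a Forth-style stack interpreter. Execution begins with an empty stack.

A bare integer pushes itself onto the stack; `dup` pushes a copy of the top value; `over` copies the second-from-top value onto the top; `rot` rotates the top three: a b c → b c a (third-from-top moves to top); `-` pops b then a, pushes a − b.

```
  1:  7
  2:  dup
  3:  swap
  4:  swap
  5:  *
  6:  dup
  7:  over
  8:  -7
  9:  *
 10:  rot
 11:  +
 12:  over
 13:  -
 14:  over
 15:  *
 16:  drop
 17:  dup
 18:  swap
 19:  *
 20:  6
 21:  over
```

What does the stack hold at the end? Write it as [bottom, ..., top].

[2401, 6, 2401]

7    : [7]
dup  : [7, 7]
swap : [7, 7]
swap : [7, 7]
*    : [49]
dup  : [49, 49]
over : [49, 49, 49]
-7   : [49, 49, 49, -7]
*    : [49, 49, -343]
rot  : [49, -343, 49]
+    : [49, -294]
over : [49, -294, 49]
-    : [49, -343]
over : [49, -343, 49]
*    : [49, -16807]
drop : [49]
dup  : [49, 49]
swap : [49, 49]
*    : [2401]
6    : [2401, 6]
over : [2401, 6, 2401]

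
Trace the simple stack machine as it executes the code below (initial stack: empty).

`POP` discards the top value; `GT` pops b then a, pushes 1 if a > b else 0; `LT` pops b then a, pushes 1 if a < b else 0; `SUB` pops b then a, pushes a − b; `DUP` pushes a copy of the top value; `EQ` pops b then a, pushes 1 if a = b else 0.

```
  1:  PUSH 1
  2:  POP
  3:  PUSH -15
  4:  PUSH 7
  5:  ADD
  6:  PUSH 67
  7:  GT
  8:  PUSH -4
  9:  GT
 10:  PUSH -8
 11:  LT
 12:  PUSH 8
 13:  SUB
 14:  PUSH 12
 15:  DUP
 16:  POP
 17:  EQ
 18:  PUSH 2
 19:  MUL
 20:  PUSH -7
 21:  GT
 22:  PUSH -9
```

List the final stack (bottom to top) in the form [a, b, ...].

[1, -9]

PUSH 1    [1]
POP       []
PUSH -15  [-15]
PUSH 7    [-15, 7]
ADD       [-8]
PUSH 67   [-8, 67]
GT        [0]
PUSH -4   [0, -4]
GT        [1]
PUSH -8   [1, -8]
LT        [0]
PUSH 8    [0, 8]
SUB       [-8]
PUSH 12   [-8, 12]
DUP       [-8, 12, 12]
POP       [-8, 12]
EQ        [0]
PUSH 2    [0, 2]
MUL       [0]
PUSH -7   [0, -7]
GT        [1]
PUSH -9   [1, -9]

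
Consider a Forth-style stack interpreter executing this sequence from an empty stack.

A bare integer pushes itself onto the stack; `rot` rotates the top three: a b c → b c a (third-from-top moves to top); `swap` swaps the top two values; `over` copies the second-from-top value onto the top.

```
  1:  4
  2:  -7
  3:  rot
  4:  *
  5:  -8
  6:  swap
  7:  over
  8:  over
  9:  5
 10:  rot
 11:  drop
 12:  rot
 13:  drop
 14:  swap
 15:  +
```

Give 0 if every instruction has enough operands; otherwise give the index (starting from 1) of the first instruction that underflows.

4   [4]
-7  [4, -7]
rot  — needs 3 operands, stack has 2 → underflow

3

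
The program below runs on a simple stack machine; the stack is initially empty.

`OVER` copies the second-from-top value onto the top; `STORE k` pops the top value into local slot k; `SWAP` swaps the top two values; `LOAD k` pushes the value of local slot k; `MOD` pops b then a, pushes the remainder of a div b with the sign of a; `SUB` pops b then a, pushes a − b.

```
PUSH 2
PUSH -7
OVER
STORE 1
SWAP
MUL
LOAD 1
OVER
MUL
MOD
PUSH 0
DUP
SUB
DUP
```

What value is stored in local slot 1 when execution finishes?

PUSH 2  → [2]
PUSH -7 → [2, -7]
OVER    → [2, -7, 2]
STORE 1 → [2, -7]
SWAP    → [-7, 2]
MUL     → [-14]
LOAD 1  → [-14, 2]
OVER    → [-14, 2, -14]
MUL     → [-14, -28]
MOD     → [-14]
PUSH 0  → [-14, 0]
DUP     → [-14, 0, 0]
SUB     → [-14, 0]
DUP     → [-14, 0, 0]

2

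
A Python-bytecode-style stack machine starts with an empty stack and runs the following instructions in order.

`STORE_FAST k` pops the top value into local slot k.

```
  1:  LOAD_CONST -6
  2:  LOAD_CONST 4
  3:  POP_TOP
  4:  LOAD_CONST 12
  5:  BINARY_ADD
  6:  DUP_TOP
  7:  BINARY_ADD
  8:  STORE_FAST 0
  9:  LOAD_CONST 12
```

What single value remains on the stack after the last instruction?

12

LOAD_CONST -6 -> [-6]
LOAD_CONST 4  -> [-6, 4]
POP_TOP       -> [-6]
LOAD_CONST 12 -> [-6, 12]
BINARY_ADD    -> [6]
DUP_TOP       -> [6, 6]
BINARY_ADD    -> [12]
STORE_FAST 0  -> []
LOAD_CONST 12 -> [12]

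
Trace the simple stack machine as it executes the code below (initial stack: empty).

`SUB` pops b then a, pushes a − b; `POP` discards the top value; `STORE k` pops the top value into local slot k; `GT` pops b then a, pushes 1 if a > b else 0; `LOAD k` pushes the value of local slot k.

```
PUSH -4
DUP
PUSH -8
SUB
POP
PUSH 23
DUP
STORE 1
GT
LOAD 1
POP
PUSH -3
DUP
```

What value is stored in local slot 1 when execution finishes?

23

PUSH -4 → -4
DUP     → -4 -4
PUSH -8 → -4 -4 -8
SUB     → -4 4
POP     → -4
PUSH 23 → -4 23
DUP     → -4 23 23
STORE 1 → -4 23
GT      → 0
LOAD 1  → 0 23
POP     → 0
PUSH -3 → 0 -3
DUP     → 0 -3 -3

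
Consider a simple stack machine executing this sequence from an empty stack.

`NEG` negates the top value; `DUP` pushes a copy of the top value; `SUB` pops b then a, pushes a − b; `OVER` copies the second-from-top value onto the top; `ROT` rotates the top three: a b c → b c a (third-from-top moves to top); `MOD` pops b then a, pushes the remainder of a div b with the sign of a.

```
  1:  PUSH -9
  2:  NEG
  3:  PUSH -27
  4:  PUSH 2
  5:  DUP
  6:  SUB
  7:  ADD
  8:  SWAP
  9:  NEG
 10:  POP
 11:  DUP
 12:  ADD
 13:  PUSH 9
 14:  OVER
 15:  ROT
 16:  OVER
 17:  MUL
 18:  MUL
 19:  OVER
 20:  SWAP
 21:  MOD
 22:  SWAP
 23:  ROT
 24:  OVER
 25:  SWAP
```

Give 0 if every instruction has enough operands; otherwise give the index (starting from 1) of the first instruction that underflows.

PUSH -9   -9
NEG       9
PUSH -27  9 -27
PUSH 2    9 -27 2
DUP       9 -27 2 2
SUB       9 -27 0
ADD       9 -27
SWAP      -27 9
NEG       -27 -9
POP       -27
DUP       -27 -27
ADD       -54
PUSH 9    -54 9
OVER      -54 9 -54
ROT       9 -54 -54
OVER      9 -54 -54 -54
MUL       9 -54 2916
MUL       9 -157464
OVER      9 -157464 9
SWAP      9 9 -157464
MOD       9 9
SWAP      9 9
ROT  — needs 3 operands, stack has 2 → underflow

23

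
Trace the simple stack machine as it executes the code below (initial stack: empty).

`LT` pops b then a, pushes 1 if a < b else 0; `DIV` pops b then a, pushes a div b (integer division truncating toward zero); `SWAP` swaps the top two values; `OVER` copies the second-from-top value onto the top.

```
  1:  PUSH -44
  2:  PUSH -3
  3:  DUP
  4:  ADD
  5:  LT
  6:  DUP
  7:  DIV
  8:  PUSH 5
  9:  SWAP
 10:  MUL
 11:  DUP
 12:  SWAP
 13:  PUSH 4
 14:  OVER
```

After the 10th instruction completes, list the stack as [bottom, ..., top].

PUSH -44 : -44
PUSH -3  : -44 -3
DUP      : -44 -3 -3
ADD      : -44 -6
LT       : 1
DUP      : 1 1
DIV      : 1
PUSH 5   : 1 5
SWAP     : 5 1
MUL      : 5

[5]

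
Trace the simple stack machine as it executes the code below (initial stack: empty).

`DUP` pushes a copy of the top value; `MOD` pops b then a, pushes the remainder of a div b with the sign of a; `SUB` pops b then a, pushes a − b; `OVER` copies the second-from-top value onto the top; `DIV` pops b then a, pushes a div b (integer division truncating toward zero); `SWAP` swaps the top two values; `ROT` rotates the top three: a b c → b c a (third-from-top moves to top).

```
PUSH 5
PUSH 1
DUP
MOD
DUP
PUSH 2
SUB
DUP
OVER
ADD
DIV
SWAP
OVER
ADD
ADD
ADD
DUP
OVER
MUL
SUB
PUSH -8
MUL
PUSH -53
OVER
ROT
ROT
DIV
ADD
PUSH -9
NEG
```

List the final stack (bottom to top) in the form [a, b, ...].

PUSH 5    [5]
PUSH 1    [5, 1]
DUP       [5, 1, 1]
MOD       [5, 0]
DUP       [5, 0, 0]
PUSH 2    [5, 0, 0, 2]
SUB       [5, 0, -2]
DUP       [5, 0, -2, -2]
OVER      [5, 0, -2, -2, -2]
ADD       [5, 0, -2, -4]
DIV       [5, 0, 0]
SWAP      [5, 0, 0]
OVER      [5, 0, 0, 0]
ADD       [5, 0, 0]
ADD       [5, 0]
ADD       [5]
DUP       [5, 5]
OVER      [5, 5, 5]
MUL       [5, 25]
SUB       [-20]
PUSH -8   [-20, -8]
MUL       [160]
PUSH -53  [160, -53]
OVER      [160, -53, 160]
ROT       [-53, 160, 160]
ROT       [160, 160, -53]
DIV       [160, -3]
ADD       [157]
PUSH -9   [157, -9]
NEG       [157, 9]

[157, 9]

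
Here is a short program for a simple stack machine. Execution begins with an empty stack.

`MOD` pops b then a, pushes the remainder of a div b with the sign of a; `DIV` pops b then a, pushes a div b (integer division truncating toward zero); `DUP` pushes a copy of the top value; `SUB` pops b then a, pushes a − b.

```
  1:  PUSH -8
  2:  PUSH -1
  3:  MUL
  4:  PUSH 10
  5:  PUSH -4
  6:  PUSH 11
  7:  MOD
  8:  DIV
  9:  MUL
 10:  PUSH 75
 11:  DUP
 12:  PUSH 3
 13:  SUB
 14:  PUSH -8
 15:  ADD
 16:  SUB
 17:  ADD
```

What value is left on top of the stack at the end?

PUSH -8 -> -8
PUSH -1 -> -8 -1
MUL     -> 8
PUSH 10 -> 8 10
PUSH -4 -> 8 10 -4
PUSH 11 -> 8 10 -4 11
MOD     -> 8 10 -4
DIV     -> 8 -2
MUL     -> -16
PUSH 75 -> -16 75
DUP     -> -16 75 75
PUSH 3  -> -16 75 75 3
SUB     -> -16 75 72
PUSH -8 -> -16 75 72 -8
ADD     -> -16 75 64
SUB     -> -16 11
ADD     -> -5

-5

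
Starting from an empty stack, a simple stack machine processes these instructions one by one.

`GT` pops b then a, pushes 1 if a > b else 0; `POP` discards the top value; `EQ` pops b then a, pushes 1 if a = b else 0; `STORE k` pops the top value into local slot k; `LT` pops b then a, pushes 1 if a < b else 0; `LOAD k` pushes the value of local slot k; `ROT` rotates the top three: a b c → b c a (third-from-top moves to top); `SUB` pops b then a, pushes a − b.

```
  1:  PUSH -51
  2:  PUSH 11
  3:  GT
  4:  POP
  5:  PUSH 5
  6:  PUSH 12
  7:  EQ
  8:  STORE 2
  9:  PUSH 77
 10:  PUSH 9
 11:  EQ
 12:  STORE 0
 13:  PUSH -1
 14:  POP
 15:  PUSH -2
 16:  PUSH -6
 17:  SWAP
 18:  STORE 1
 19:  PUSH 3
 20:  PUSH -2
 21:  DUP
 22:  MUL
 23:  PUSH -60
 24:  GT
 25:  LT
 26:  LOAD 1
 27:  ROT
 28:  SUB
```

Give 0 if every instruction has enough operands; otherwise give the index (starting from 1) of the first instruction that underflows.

0

PUSH -51  [-51]
PUSH 11   [-51, 11]
GT        [0]
POP       []
PUSH 5    [5]
PUSH 12   [5, 12]
EQ        [0]
STORE 2   []
PUSH 77   [77]
PUSH 9    [77, 9]
EQ        [0]
STORE 0   []
PUSH -1   [-1]
POP       []
PUSH -2   [-2]
PUSH -6   [-2, -6]
SWAP      [-6, -2]
STORE 1   [-6]
PUSH 3    [-6, 3]
PUSH -2   [-6, 3, -2]
DUP       [-6, 3, -2, -2]
MUL       [-6, 3, 4]
PUSH -60  [-6, 3, 4, -60]
GT        [-6, 3, 1]
LT        [-6, 0]
LOAD 1    [-6, 0, -2]
ROT       [0, -2, -6]
SUB       [0, 4]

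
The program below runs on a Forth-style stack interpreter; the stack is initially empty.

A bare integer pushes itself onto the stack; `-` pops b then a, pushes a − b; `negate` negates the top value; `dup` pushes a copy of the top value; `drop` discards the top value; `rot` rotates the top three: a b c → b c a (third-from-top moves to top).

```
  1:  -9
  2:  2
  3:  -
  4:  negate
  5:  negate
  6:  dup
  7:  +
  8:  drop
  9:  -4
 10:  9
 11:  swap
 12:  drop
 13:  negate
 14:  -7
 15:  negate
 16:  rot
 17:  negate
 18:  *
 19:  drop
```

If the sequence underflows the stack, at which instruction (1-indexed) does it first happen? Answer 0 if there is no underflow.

16

-9     -> -9
2      -> -9 2
-      -> -11
negate -> 11
negate -> -11
dup    -> -11 -11
+      -> -22
drop   -> (empty)
-4     -> -4
9      -> -4 9
swap   -> 9 -4
drop   -> 9
negate -> -9
-7     -> -9 -7
negate -> -9 7
rot  — needs 3 operands, stack has 2 → underflow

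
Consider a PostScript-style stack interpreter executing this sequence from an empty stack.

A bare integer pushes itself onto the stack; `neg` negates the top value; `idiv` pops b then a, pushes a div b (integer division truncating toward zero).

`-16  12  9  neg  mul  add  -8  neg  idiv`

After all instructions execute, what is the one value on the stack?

-16  -> -16
12   -> -16 12
9    -> -16 12 9
neg  -> -16 12 -9
mul  -> -16 -108
add  -> -124
-8   -> -124 -8
neg  -> -124 8
idiv -> -15

-15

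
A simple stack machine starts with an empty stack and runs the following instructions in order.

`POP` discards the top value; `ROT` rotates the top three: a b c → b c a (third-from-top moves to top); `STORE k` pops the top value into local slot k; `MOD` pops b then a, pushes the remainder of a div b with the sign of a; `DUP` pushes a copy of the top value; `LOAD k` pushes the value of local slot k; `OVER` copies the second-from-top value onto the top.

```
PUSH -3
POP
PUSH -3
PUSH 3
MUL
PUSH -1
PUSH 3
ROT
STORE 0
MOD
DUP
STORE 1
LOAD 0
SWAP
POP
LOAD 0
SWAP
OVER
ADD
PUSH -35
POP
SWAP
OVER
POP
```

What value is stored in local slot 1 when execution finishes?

PUSH -3   [-3]
POP       []
PUSH -3   [-3]
PUSH 3    [-3, 3]
MUL       [-9]
PUSH -1   [-9, -1]
PUSH 3    [-9, -1, 3]
ROT       [-1, 3, -9]
STORE 0   [-1, 3]
MOD       [-1]
DUP       [-1, -1]
STORE 1   [-1]
LOAD 0    [-1, -9]
SWAP      [-9, -1]
POP       [-9]
LOAD 0    [-9, -9]
SWAP      [-9, -9]
OVER      [-9, -9, -9]
ADD       [-9, -18]
PUSH -35  [-9, -18, -35]
POP       [-9, -18]
SWAP      [-18, -9]
OVER      [-18, -9, -18]
POP       [-18, -9]

-1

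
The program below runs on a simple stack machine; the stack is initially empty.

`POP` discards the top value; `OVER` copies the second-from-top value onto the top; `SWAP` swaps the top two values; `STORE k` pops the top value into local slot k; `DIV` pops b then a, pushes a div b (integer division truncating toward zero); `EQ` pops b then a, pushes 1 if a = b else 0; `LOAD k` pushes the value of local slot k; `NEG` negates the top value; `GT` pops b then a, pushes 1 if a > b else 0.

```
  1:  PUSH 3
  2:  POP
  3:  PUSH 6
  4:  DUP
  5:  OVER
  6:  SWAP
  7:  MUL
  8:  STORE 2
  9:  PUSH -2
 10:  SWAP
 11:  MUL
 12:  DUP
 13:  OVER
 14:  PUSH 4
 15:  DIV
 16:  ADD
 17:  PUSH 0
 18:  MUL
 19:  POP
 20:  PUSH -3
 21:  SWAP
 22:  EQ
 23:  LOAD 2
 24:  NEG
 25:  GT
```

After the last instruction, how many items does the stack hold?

1

PUSH 3  : [3]
POP     : []
PUSH 6  : [6]
DUP     : [6, 6]
OVER    : [6, 6, 6]
SWAP    : [6, 6, 6]
MUL     : [6, 36]
STORE 2 : [6]
PUSH -2 : [6, -2]
SWAP    : [-2, 6]
MUL     : [-12]
DUP     : [-12, -12]
OVER    : [-12, -12, -12]
PUSH 4  : [-12, -12, -12, 4]
DIV     : [-12, -12, -3]
ADD     : [-12, -15]
PUSH 0  : [-12, -15, 0]
MUL     : [-12, 0]
POP     : [-12]
PUSH -3 : [-12, -3]
SWAP    : [-3, -12]
EQ      : [0]
LOAD 2  : [0, 36]
NEG     : [0, -36]
GT      : [1]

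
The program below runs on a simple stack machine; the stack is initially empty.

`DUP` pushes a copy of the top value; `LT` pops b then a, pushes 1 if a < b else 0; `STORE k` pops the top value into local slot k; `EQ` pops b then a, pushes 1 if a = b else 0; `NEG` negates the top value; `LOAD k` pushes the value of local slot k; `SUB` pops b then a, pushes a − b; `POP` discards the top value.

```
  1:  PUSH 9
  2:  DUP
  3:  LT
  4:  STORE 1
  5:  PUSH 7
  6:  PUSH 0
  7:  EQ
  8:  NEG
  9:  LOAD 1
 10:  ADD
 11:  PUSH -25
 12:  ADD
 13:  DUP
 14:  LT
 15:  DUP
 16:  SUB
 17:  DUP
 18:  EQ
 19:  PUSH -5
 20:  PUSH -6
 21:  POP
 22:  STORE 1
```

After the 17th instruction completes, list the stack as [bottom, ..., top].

[0, 0]

PUSH 9   -> [9]
DUP      -> [9, 9]
LT       -> [0]
STORE 1  -> []
PUSH 7   -> [7]
PUSH 0   -> [7, 0]
EQ       -> [0]
NEG      -> [0]
LOAD 1   -> [0, 0]
ADD      -> [0]
PUSH -25 -> [0, -25]
ADD      -> [-25]
DUP      -> [-25, -25]
LT       -> [0]
DUP      -> [0, 0]
SUB      -> [0]
DUP      -> [0, 0]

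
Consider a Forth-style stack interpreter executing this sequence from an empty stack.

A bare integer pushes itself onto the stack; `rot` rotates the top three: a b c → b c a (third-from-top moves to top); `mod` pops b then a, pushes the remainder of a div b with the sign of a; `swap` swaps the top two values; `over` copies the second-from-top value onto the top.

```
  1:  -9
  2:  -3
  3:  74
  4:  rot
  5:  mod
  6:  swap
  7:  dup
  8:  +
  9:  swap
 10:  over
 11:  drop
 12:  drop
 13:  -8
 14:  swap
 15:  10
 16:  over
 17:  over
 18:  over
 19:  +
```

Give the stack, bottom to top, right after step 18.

-9    -9
-3    -9 -3
74    -9 -3 74
rot   -3 74 -9
mod   -3 2
swap  2 -3
dup   2 -3 -3
+     2 -6
swap  -6 2
over  -6 2 -6
drop  -6 2
drop  -6
-8    -6 -8
swap  -8 -6
10    -8 -6 10
over  -8 -6 10 -6
over  -8 -6 10 -6 10
over  -8 -6 10 -6 10 -6

[-8, -6, 10, -6, 10, -6]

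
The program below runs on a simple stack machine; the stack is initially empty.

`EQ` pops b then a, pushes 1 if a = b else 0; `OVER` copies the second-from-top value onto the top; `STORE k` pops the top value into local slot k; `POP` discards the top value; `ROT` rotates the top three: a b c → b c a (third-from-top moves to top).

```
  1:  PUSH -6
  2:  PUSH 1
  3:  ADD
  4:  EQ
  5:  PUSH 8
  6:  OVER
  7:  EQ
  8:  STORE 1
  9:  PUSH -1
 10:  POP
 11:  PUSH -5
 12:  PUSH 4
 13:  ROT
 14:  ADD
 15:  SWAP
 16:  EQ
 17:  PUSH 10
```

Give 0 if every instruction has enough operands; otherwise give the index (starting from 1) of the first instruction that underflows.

4

PUSH -6 : -6
PUSH 1  : -6 1
ADD     : -5
EQ  — needs 2 operands, stack has 1 → underflow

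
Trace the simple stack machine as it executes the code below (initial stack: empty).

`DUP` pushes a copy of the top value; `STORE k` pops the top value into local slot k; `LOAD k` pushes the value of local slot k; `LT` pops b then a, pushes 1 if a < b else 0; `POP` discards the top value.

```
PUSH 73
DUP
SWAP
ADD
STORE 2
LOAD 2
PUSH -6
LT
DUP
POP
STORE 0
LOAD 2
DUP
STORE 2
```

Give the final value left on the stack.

146

PUSH 73  [73]
DUP      [73, 73]
SWAP     [73, 73]
ADD      [146]
STORE 2  []
LOAD 2   [146]
PUSH -6  [146, -6]
LT       [0]
DUP      [0, 0]
POP      [0]
STORE 0  []
LOAD 2   [146]
DUP      [146, 146]
STORE 2  [146]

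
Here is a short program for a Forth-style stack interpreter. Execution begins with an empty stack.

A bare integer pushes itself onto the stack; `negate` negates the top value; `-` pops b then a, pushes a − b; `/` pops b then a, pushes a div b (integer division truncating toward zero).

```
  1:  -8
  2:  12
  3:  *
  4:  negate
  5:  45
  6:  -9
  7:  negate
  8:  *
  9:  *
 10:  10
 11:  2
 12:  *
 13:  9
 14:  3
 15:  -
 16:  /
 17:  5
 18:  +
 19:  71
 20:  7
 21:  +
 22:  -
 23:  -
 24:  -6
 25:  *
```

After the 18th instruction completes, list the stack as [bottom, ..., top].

[38880, 8]

-8     → -8
12     → -8 12
*      → -96
negate → 96
45     → 96 45
-9     → 96 45 -9
negate → 96 45 9
*      → 96 405
*      → 38880
10     → 38880 10
2      → 38880 10 2
*      → 38880 20
9      → 38880 20 9
3      → 38880 20 9 3
-      → 38880 20 6
/      → 38880 3
5      → 38880 3 5
+      → 38880 8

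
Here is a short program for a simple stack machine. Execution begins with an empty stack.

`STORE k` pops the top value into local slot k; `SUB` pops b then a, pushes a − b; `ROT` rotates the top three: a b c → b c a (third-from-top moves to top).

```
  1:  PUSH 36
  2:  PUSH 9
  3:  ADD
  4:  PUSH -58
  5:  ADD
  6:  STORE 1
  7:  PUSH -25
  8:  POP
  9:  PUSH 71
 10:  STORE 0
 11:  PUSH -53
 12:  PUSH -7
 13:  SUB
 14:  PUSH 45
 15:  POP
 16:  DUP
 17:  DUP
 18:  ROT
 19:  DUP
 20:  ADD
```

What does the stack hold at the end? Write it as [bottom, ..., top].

[-46, -46, -92]

PUSH 36  -> [36]
PUSH 9   -> [36, 9]
ADD      -> [45]
PUSH -58 -> [45, -58]
ADD      -> [-13]
STORE 1  -> []
PUSH -25 -> [-25]
POP      -> []
PUSH 71  -> [71]
STORE 0  -> []
PUSH -53 -> [-53]
PUSH -7  -> [-53, -7]
SUB      -> [-46]
PUSH 45  -> [-46, 45]
POP      -> [-46]
DUP      -> [-46, -46]
DUP      -> [-46, -46, -46]
ROT      -> [-46, -46, -46]
DUP      -> [-46, -46, -46, -46]
ADD      -> [-46, -46, -92]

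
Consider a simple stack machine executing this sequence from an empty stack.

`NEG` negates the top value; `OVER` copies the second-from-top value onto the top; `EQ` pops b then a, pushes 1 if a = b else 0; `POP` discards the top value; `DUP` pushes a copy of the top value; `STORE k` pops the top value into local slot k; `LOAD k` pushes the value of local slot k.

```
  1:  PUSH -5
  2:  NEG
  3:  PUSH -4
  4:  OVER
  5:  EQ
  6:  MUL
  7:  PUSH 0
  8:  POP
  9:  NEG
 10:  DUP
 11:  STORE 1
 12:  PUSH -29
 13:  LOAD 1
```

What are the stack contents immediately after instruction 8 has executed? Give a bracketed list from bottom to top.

[0]

PUSH -5 -> -5
NEG     -> 5
PUSH -4 -> 5 -4
OVER    -> 5 -4 5
EQ      -> 5 0
MUL     -> 0
PUSH 0  -> 0 0
POP     -> 0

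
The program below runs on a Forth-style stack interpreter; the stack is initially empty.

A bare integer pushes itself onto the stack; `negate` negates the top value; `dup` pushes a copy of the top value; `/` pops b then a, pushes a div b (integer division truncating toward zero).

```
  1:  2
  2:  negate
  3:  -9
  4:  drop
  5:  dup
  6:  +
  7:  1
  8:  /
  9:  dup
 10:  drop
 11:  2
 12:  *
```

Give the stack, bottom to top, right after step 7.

[-4, 1]

2       2
negate  -2
-9      -2 -9
drop    -2
dup     -2 -2
+       -4
1       -4 1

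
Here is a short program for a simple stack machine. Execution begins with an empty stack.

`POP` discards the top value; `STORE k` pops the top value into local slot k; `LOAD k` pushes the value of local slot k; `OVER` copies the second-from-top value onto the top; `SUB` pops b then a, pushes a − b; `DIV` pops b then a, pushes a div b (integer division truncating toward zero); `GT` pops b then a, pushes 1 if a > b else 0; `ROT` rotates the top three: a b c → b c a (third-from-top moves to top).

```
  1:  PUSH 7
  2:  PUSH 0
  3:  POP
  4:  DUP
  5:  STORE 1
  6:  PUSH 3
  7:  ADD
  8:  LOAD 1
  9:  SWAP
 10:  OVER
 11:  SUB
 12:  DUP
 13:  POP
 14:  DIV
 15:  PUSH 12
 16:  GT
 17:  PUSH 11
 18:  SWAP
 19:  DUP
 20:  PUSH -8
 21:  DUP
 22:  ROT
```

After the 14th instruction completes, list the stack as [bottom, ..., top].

PUSH 7   [7]
PUSH 0   [7, 0]
POP      [7]
DUP      [7, 7]
STORE 1  [7]
PUSH 3   [7, 3]
ADD      [10]
LOAD 1   [10, 7]
SWAP     [7, 10]
OVER     [7, 10, 7]
SUB      [7, 3]
DUP      [7, 3, 3]
POP      [7, 3]
DIV      [2]

[2]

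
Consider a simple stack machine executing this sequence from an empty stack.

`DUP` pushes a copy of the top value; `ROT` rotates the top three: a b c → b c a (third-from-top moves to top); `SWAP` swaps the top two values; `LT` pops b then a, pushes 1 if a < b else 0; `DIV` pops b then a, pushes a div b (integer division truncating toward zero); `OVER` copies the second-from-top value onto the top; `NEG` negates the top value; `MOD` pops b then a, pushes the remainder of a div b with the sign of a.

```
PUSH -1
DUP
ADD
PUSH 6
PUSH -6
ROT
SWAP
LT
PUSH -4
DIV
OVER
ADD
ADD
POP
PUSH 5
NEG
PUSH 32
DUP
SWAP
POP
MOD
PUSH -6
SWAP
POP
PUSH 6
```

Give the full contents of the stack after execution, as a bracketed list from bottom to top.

PUSH -1 → [-1]
DUP     → [-1, -1]
ADD     → [-2]
PUSH 6  → [-2, 6]
PUSH -6 → [-2, 6, -6]
ROT     → [6, -6, -2]
SWAP    → [6, -2, -6]
LT      → [6, 0]
PUSH -4 → [6, 0, -4]
DIV     → [6, 0]
OVER    → [6, 0, 6]
ADD     → [6, 6]
ADD     → [12]
POP     → []
PUSH 5  → [5]
NEG     → [-5]
PUSH 32 → [-5, 32]
DUP     → [-5, 32, 32]
SWAP    → [-5, 32, 32]
POP     → [-5, 32]
MOD     → [-5]
PUSH -6 → [-5, -6]
SWAP    → [-6, -5]
POP     → [-6]
PUSH 6  → [-6, 6]

[-6, 6]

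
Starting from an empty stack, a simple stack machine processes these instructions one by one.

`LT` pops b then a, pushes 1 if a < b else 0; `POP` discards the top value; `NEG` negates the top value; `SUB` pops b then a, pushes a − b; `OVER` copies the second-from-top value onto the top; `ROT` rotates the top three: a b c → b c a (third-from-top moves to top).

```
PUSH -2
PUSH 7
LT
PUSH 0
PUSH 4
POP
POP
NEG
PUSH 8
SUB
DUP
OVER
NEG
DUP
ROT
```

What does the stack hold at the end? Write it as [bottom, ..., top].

[-9, 9, 9, -9]

PUSH -2 -> [-2]
PUSH 7  -> [-2, 7]
LT      -> [1]
PUSH 0  -> [1, 0]
PUSH 4  -> [1, 0, 4]
POP     -> [1, 0]
POP     -> [1]
NEG     -> [-1]
PUSH 8  -> [-1, 8]
SUB     -> [-9]
DUP     -> [-9, -9]
OVER    -> [-9, -9, -9]
NEG     -> [-9, -9, 9]
DUP     -> [-9, -9, 9, 9]
ROT     -> [-9, 9, 9, -9]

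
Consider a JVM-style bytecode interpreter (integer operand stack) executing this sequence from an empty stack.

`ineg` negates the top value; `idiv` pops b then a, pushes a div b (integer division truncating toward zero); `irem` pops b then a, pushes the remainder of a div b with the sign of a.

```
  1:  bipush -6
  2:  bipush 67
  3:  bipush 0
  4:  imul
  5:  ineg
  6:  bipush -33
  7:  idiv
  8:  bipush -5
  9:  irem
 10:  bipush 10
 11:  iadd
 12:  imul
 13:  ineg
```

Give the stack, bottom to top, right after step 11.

bipush -6  -> [-6]
bipush 67  -> [-6, 67]
bipush 0   -> [-6, 67, 0]
imul       -> [-6, 0]
ineg       -> [-6, 0]
bipush -33 -> [-6, 0, -33]
idiv       -> [-6, 0]
bipush -5  -> [-6, 0, -5]
irem       -> [-6, 0]
bipush 10  -> [-6, 0, 10]
iadd       -> [-6, 10]

[-6, 10]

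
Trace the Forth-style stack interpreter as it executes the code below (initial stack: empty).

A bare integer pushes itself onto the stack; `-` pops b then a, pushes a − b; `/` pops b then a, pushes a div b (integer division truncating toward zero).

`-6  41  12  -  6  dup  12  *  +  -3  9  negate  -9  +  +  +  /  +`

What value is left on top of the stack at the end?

-6     → -6
41     → -6 41
12     → -6 41 12
-      → -6 29
6      → -6 29 6
dup    → -6 29 6 6
12     → -6 29 6 6 12
*      → -6 29 6 72
+      → -6 29 78
-3     → -6 29 78 -3
9      → -6 29 78 -3 9
negate → -6 29 78 -3 -9
-9     → -6 29 78 -3 -9 -9
+      → -6 29 78 -3 -18
+      → -6 29 78 -21
+      → -6 29 57
/      → -6 0
+      → -6

-6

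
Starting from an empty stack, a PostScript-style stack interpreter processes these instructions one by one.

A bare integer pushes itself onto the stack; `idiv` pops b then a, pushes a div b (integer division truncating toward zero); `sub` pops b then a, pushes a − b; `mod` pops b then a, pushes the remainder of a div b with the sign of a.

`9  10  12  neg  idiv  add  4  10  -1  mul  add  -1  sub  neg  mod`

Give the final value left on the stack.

4

9    : 9
10   : 9 10
12   : 9 10 12
neg  : 9 10 -12
idiv : 9 0
add  : 9
4    : 9 4
10   : 9 4 10
-1   : 9 4 10 -1
mul  : 9 4 -10
add  : 9 -6
-1   : 9 -6 -1
sub  : 9 -5
neg  : 9 5
mod  : 4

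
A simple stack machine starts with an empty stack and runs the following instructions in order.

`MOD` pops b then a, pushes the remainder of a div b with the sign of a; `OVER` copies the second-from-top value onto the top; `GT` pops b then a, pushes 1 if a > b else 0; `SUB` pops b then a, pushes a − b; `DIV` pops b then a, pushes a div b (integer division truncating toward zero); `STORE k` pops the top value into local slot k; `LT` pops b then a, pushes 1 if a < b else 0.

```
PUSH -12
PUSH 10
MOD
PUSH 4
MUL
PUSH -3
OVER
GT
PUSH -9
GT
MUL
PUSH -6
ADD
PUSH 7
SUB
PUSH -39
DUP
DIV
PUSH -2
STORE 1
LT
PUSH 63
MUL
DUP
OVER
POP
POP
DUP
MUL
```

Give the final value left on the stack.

3969

PUSH -12 : [-12]
PUSH 10  : [-12, 10]
MOD      : [-2]
PUSH 4   : [-2, 4]
MUL      : [-8]
PUSH -3  : [-8, -3]
OVER     : [-8, -3, -8]
GT       : [-8, 1]
PUSH -9  : [-8, 1, -9]
GT       : [-8, 1]
MUL      : [-8]
PUSH -6  : [-8, -6]
ADD      : [-14]
PUSH 7   : [-14, 7]
SUB      : [-21]
PUSH -39 : [-21, -39]
DUP      : [-21, -39, -39]
DIV      : [-21, 1]
PUSH -2  : [-21, 1, -2]
STORE 1  : [-21, 1]
LT       : [1]
PUSH 63  : [1, 63]
MUL      : [63]
DUP      : [63, 63]
OVER     : [63, 63, 63]
POP      : [63, 63]
POP      : [63]
DUP      : [63, 63]
MUL      : [3969]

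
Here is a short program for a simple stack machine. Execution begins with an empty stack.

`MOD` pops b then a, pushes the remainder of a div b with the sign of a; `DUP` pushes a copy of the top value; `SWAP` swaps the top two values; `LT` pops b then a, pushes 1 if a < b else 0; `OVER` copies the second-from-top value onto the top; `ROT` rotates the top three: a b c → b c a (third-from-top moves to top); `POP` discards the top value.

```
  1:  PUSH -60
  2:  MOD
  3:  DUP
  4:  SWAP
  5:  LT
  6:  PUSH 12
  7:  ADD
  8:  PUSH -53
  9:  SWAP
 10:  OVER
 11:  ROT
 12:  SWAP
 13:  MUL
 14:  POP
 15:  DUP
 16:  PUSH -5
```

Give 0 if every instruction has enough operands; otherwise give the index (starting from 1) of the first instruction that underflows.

2

PUSH -60  -60
MOD  — needs 2 operands, stack has 1 → underflow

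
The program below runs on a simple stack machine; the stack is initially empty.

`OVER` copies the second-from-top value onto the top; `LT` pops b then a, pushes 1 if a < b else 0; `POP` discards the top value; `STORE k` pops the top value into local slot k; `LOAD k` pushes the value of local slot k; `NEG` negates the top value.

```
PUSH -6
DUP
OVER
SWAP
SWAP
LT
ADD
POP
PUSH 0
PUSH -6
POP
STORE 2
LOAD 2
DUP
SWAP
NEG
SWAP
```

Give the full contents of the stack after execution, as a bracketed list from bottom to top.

PUSH -6  -6
DUP      -6 -6
OVER     -6 -6 -6
SWAP     -6 -6 -6
SWAP     -6 -6 -6
LT       -6 0
ADD      -6
POP      (empty)
PUSH 0   0
PUSH -6  0 -6
POP      0
STORE 2  (empty)
LOAD 2   0
DUP      0 0
SWAP     0 0
NEG      0 0
SWAP     0 0

[0, 0]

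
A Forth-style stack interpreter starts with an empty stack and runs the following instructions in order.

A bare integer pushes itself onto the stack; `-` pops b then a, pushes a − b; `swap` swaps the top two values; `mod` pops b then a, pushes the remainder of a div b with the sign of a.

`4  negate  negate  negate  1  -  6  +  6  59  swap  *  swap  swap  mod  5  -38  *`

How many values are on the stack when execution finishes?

2

4      → [4]
negate → [-4]
negate → [4]
negate → [-4]
1      → [-4, 1]
-      → [-5]
6      → [-5, 6]
+      → [1]
6      → [1, 6]
59     → [1, 6, 59]
swap   → [1, 59, 6]
*      → [1, 354]
swap   → [354, 1]
swap   → [1, 354]
mod    → [1]
5      → [1, 5]
-38    → [1, 5, -38]
*      → [1, -190]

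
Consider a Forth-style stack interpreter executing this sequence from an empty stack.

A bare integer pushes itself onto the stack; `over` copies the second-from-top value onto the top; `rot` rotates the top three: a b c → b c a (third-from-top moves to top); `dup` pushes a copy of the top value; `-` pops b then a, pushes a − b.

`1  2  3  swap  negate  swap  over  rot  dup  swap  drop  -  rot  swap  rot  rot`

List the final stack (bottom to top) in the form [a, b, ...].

[0, 3, 1]

1      -> 1
2      -> 1 2
3      -> 1 2 3
swap   -> 1 3 2
negate -> 1 3 -2
swap   -> 1 -2 3
over   -> 1 -2 3 -2
rot    -> 1 3 -2 -2
dup    -> 1 3 -2 -2 -2
swap   -> 1 3 -2 -2 -2
drop   -> 1 3 -2 -2
-      -> 1 3 0
rot    -> 3 0 1
swap   -> 3 1 0
rot    -> 1 0 3
rot    -> 0 3 1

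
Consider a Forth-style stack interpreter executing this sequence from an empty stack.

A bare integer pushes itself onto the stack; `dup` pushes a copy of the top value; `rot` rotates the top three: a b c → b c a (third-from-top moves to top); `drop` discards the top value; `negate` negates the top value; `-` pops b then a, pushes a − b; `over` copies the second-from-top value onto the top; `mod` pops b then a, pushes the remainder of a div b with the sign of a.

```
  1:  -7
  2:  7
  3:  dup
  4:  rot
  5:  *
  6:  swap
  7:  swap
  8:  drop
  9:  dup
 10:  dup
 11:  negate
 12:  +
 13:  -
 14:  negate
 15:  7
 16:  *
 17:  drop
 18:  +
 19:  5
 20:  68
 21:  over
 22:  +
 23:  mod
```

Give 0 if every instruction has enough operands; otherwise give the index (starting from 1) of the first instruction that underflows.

18

-7      [-7]
7       [-7, 7]
dup     [-7, 7, 7]
rot     [7, 7, -7]
*       [7, -49]
swap    [-49, 7]
swap    [7, -49]
drop    [7]
dup     [7, 7]
dup     [7, 7, 7]
negate  [7, 7, -7]
+       [7, 0]
-       [7]
negate  [-7]
7       [-7, 7]
*       [-49]
drop    []
+  — needs 2 operands, stack has 0 → underflow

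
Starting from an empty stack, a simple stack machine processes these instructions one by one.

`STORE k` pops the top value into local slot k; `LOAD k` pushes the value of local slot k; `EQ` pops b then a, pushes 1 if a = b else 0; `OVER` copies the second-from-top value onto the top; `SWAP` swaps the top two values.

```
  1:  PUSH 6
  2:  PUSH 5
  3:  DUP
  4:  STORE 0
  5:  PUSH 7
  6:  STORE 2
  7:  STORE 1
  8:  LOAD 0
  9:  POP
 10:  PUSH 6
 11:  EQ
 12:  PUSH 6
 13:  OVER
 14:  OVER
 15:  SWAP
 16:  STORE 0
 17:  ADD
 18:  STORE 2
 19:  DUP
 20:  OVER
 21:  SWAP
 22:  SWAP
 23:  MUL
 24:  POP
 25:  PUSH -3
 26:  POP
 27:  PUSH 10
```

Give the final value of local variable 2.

PUSH 6   [6]
PUSH 5   [6, 5]
DUP      [6, 5, 5]
STORE 0  [6, 5]
PUSH 7   [6, 5, 7]
STORE 2  [6, 5]
STORE 1  [6]
LOAD 0   [6, 5]
POP      [6]
PUSH 6   [6, 6]
EQ       [1]
PUSH 6   [1, 6]
OVER     [1, 6, 1]
OVER     [1, 6, 1, 6]
SWAP     [1, 6, 6, 1]
STORE 0  [1, 6, 6]
ADD      [1, 12]
STORE 2  [1]
DUP      [1, 1]
OVER     [1, 1, 1]
SWAP     [1, 1, 1]
SWAP     [1, 1, 1]
MUL      [1, 1]
POP      [1]
PUSH -3  [1, -3]
POP      [1]
PUSH 10  [1, 10]

12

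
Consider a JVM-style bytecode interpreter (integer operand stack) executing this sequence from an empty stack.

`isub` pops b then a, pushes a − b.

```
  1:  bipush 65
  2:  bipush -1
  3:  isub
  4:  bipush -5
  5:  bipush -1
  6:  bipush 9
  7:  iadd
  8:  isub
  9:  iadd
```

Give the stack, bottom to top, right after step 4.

bipush 65 → [65]
bipush -1 → [65, -1]
isub      → [66]
bipush -5 → [66, -5]

[66, -5]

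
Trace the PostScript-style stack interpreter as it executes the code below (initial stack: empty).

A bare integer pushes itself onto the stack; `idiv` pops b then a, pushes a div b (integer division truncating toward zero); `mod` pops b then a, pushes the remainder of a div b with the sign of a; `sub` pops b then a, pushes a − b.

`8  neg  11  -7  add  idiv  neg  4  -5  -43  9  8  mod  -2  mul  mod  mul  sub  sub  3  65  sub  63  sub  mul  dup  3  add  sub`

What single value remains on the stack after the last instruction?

-3

8    : 8
neg  : -8
11   : -8 11
-7   : -8 11 -7
add  : -8 4
idiv : -2
neg  : 2
4    : 2 4
-5   : 2 4 -5
-43  : 2 4 -5 -43
9    : 2 4 -5 -43 9
8    : 2 4 -5 -43 9 8
mod  : 2 4 -5 -43 1
-2   : 2 4 -5 -43 1 -2
mul  : 2 4 -5 -43 -2
mod  : 2 4 -5 -1
mul  : 2 4 5
sub  : 2 -1
sub  : 3
3    : 3 3
65   : 3 3 65
sub  : 3 -62
63   : 3 -62 63
sub  : 3 -125
mul  : -375
dup  : -375 -375
3    : -375 -375 3
add  : -375 -372
sub  : -3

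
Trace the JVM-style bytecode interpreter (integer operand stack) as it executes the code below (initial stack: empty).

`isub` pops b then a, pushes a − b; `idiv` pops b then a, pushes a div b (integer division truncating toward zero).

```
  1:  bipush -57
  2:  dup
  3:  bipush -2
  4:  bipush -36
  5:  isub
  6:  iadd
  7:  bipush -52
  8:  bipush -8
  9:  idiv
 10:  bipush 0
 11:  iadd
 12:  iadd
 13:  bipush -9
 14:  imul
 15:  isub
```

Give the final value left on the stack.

-210

bipush -57 → [-57]
dup        → [-57, -57]
bipush -2  → [-57, -57, -2]
bipush -36 → [-57, -57, -2, -36]
isub       → [-57, -57, 34]
iadd       → [-57, -23]
bipush -52 → [-57, -23, -52]
bipush -8  → [-57, -23, -52, -8]
idiv       → [-57, -23, 6]
bipush 0   → [-57, -23, 6, 0]
iadd       → [-57, -23, 6]
iadd       → [-57, -17]
bipush -9  → [-57, -17, -9]
imul       → [-57, 153]
isub       → [-210]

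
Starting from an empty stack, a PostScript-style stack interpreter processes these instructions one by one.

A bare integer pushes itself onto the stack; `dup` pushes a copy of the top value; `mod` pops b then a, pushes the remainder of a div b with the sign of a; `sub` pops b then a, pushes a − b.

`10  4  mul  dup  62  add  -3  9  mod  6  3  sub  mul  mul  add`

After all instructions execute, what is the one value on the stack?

-878

10   10
4    10 4
mul  40
dup  40 40
62   40 40 62
add  40 102
-3   40 102 -3
9    40 102 -3 9
mod  40 102 -3
6    40 102 -3 6
3    40 102 -3 6 3
sub  40 102 -3 3
mul  40 102 -9
mul  40 -918
add  -878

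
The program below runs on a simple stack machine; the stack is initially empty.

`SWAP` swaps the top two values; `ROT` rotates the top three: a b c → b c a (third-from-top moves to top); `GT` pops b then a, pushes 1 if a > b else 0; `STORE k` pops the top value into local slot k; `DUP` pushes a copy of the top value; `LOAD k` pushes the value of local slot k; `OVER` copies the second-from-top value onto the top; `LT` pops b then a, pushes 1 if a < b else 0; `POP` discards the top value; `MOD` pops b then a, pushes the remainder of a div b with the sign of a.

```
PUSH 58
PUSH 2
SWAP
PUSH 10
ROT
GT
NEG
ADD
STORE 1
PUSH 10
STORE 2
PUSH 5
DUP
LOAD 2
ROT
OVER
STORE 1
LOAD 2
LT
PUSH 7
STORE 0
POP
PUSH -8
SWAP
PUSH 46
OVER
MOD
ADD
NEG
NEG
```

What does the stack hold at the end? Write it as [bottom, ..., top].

[5, -8, 16]

PUSH 58 → 58
PUSH 2  → 58 2
SWAP    → 2 58
PUSH 10 → 2 58 10
ROT     → 58 10 2
GT      → 58 1
NEG     → 58 -1
ADD     → 57
STORE 1 → (empty)
PUSH 10 → 10
STORE 2 → (empty)
PUSH 5  → 5
DUP     → 5 5
LOAD 2  → 5 5 10
ROT     → 5 10 5
OVER    → 5 10 5 10
STORE 1 → 5 10 5
LOAD 2  → 5 10 5 10
LT      → 5 10 1
PUSH 7  → 5 10 1 7
STORE 0 → 5 10 1
POP     → 5 10
PUSH -8 → 5 10 -8
SWAP    → 5 -8 10
PUSH 46 → 5 -8 10 46
OVER    → 5 -8 10 46 10
MOD     → 5 -8 10 6
ADD     → 5 -8 16
NEG     → 5 -8 -16
NEG     → 5 -8 16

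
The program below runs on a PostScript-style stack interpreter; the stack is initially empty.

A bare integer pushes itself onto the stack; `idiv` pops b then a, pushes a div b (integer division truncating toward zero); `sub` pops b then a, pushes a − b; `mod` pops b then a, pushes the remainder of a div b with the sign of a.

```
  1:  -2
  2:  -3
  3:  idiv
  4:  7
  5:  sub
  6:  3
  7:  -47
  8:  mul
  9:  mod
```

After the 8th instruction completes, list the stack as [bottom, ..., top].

-2   → [-2]
-3   → [-2, -3]
idiv → [0]
7    → [0, 7]
sub  → [-7]
3    → [-7, 3]
-47  → [-7, 3, -47]
mul  → [-7, -141]

[-7, -141]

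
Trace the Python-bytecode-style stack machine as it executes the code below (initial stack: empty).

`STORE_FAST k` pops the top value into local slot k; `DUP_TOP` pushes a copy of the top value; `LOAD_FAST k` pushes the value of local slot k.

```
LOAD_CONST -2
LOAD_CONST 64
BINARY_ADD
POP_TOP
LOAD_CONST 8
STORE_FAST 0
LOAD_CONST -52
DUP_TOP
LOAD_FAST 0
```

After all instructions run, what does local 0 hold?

LOAD_CONST -2  -> [-2]
LOAD_CONST 64  -> [-2, 64]
BINARY_ADD     -> [62]
POP_TOP        -> []
LOAD_CONST 8   -> [8]
STORE_FAST 0   -> []
LOAD_CONST -52 -> [-52]
DUP_TOP        -> [-52, -52]
LOAD_FAST 0    -> [-52, -52, 8]

8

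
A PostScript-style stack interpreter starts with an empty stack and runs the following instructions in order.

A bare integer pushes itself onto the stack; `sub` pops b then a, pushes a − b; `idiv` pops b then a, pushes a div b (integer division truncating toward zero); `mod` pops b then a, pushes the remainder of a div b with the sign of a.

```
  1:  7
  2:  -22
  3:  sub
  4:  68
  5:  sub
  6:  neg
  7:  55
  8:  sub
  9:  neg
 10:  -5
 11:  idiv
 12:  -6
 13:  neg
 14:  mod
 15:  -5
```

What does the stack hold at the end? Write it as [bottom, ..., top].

[-3, -5]

7    → 7
-22  → 7 -22
sub  → 29
68   → 29 68
sub  → -39
neg  → 39
55   → 39 55
sub  → -16
neg  → 16
-5   → 16 -5
idiv → -3
-6   → -3 -6
neg  → -3 6
mod  → -3
-5   → -3 -5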